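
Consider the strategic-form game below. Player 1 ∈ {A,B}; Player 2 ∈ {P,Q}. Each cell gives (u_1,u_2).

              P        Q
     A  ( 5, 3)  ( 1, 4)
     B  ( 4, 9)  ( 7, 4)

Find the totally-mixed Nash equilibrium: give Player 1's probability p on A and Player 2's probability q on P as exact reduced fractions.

P1 indiff ⇒ q·5+(1-q)·1 = q·4+(1-q)·7 ⇒ q(1) = (1-q)(6) ⇒ q = 6/7
P2 indiff ⇒ p·3+(1-p)·9 = p·4+(1-p)·4 ⇒ p(-1) = (1-p)(-5) ⇒ p = 5/6

p=5/6, q=6/7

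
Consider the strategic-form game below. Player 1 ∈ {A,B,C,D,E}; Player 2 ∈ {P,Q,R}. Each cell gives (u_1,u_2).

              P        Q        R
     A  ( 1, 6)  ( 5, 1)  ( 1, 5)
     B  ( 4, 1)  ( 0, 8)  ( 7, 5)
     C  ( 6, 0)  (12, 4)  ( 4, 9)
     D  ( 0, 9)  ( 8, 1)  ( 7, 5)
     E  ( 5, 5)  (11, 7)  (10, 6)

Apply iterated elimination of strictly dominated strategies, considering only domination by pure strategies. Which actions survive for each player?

Remaining: P1:{C,E} P2:{Q,R}

P1 drop A (C beats it: P:6>1 Q:12>5 R:4>1)
P1 drop B (E beats it: P:5>4 Q:11>0 R:10>7)
P1 drop D (E beats it: P:5>0 Q:11>8 R:10>7)
P2 drop P (Q beats it: C:4>0 E:7>5)
P1→{C,E} P2→{Q,R}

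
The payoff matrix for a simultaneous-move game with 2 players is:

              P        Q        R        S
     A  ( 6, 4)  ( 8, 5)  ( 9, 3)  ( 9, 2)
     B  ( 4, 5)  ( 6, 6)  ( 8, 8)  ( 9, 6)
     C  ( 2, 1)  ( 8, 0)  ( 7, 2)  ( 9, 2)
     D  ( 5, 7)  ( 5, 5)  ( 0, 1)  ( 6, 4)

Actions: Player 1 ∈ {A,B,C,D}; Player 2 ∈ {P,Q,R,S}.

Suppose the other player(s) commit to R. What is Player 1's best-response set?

u_1(A vs R) = 9
u_1(B vs R) = 8
u_1(C vs R) = 7
u_1(D vs R) = 0
max payoff 9 at {A}

BR_1 = {A}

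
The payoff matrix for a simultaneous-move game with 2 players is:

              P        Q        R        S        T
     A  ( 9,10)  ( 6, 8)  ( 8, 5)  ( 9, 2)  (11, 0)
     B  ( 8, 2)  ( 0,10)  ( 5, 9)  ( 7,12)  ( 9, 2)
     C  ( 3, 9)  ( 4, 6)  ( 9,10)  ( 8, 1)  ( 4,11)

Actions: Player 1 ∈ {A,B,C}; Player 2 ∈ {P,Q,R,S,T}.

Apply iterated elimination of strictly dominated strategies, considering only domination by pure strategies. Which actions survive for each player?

P1 drop B (A beats it: P:9>8 Q:6>0 R:8>5 S:9>7 T:11>9)
P2 drop Q (P beats it: A:10>8 C:9>6)
P2 drop S (P beats it: A:10>2 C:9>1)
P1→{A,C} P2→{P,R,T}

Survivors P1:{A,C} P2:{P,R,T}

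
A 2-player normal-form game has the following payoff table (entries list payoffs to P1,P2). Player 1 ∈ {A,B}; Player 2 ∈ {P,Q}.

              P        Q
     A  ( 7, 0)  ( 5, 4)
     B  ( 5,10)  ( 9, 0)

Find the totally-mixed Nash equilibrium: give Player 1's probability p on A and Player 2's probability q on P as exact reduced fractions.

P1 indiff ⇒ q·7+(1-q)·5 = q·5+(1-q)·9 ⇒ q(2) = (1-q)(4) ⇒ q = 2/3
P2 indiff ⇒ p·0+(1-p)·10 = p·4+(1-p)·0 ⇒ p(-4) = (1-p)(-10) ⇒ p = 5/7

p=5/7, q=2/3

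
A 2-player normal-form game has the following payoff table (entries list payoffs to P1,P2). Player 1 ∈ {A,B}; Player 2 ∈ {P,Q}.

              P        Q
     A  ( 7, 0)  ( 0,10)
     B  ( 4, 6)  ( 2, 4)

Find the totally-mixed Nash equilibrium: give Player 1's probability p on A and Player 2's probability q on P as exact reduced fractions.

P1 indiff ⇒ q·7+(1-q)·0 = q·4+(1-q)·2 ⇒ q(3) = (1-q)(2) ⇒ q = 2/5
P2 indiff ⇒ p·0+(1-p)·6 = p·10+(1-p)·4 ⇒ p(-10) = (1-p)(-2) ⇒ p = 1/6

(p,q) = (1/6, 2/5)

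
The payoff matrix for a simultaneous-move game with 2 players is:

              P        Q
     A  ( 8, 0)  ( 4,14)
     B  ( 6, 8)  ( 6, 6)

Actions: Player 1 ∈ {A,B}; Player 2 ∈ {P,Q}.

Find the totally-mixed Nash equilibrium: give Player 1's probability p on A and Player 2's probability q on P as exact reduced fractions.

P1 indiff ⇒ q·8+(1-q)·4 = q·6+(1-q)·6 ⇒ q(2) = (1-q)(2) ⇒ q = 1/2
P2 indiff ⇒ p·0+(1-p)·8 = p·14+(1-p)·6 ⇒ p(-14) = (1-p)(-2) ⇒ p = 1/8

(p,q) = (1/8, 1/2)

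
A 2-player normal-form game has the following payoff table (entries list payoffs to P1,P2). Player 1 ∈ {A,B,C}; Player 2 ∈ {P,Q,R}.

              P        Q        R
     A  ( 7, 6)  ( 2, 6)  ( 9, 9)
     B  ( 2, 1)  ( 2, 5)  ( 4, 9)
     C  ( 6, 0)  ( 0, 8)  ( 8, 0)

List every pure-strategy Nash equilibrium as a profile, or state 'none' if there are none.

(A,P): not NE [P2→R gives 9>6]
(A,Q): not NE [P2→R gives 9>6]
(A,R): NE
(B,P): not NE [P1→A gives 7>2; P2→R gives 9>1]
(B,Q): not NE [P2→R gives 9>5]
(B,R): not NE [P1→A gives 9>4]
(C,P): not NE [P1→A gives 7>6; P2→Q gives 8>0]
(C,Q): not NE [P1→B gives 2>0]
(C,R): not NE [P1→A gives 9>8; P2→Q gives 8>0]

Nash profiles: (A,R)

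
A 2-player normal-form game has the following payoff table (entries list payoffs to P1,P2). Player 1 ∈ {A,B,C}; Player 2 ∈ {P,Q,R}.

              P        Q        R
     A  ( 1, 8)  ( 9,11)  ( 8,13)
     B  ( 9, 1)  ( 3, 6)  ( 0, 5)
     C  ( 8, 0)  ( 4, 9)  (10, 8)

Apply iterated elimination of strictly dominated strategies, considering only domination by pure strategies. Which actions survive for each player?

Survivors P1:{A,C} P2:{Q,R}

P2 drop P (Q beats it: A:11>8 B:6>1 C:9>0)
P1 drop B (A beats it: Q:9>3 R:8>0)
P1→{A,C} P2→{Q,R}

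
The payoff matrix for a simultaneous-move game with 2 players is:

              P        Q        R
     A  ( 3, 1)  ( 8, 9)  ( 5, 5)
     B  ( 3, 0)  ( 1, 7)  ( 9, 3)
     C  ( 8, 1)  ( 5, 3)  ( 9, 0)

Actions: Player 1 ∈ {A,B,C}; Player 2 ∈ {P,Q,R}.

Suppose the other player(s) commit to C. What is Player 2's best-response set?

u_2(P vs C) = 1
u_2(Q vs C) = 3
u_2(R vs C) = 0
max payoff 3 at {Q}

P2 best: {Q}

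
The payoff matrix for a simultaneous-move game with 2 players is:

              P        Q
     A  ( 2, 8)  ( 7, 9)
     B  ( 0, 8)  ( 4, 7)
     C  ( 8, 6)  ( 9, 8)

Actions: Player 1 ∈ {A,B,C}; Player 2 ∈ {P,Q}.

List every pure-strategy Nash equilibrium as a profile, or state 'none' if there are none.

Nash profiles: (C,Q)

(A,P): not NE [P1→C gives 8>2; P2→Q gives 9>8]
(A,Q): not NE [P1→C gives 9>7]
(B,P): not NE [P1→C gives 8>0]
(B,Q): not NE [P1→C gives 9>4; P2→P gives 8>7]
(C,P): not NE [P2→Q gives 8>6]
(C,Q): NE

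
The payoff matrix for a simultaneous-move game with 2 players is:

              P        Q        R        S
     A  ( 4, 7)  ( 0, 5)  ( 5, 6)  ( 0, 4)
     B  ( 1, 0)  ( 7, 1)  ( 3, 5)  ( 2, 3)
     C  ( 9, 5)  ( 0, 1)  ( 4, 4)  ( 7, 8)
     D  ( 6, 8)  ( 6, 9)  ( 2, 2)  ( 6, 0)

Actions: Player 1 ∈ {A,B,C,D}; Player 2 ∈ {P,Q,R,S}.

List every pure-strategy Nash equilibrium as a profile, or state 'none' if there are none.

(A,P): not NE [P1→C gives 9>4]
(A,Q): not NE [P1→B gives 7>0; P2→P gives 7>5]
(A,R): not NE [P2→P gives 7>6]
(A,S): not NE [P1→C gives 7>0; P2→P gives 7>4]
(B,P): not NE [P1→C gives 9>1; P2→R gives 5>0]
(B,Q): not NE [P2→R gives 5>1]
(B,R): not NE [P1→A gives 5>3]
(B,S): not NE [P1→C gives 7>2; P2→R gives 5>3]
(C,P): not NE [P2→S gives 8>5]
(C,Q): not NE [P1→B gives 7>0; P2→S gives 8>1]
(C,R): not NE [P1→A gives 5>4; P2→S gives 8>4]
(C,S): NE
(D,P): not NE [P1→C gives 9>6; P2→Q gives 9>8]
(D,Q): not NE [P1→B gives 7>6]
(D,R): not NE [P1→A gives 5>2; P2→Q gives 9>2]
(D,S): not NE [P1→C gives 7>6; P2→Q gives 9>0]

Nash profiles: (C,S)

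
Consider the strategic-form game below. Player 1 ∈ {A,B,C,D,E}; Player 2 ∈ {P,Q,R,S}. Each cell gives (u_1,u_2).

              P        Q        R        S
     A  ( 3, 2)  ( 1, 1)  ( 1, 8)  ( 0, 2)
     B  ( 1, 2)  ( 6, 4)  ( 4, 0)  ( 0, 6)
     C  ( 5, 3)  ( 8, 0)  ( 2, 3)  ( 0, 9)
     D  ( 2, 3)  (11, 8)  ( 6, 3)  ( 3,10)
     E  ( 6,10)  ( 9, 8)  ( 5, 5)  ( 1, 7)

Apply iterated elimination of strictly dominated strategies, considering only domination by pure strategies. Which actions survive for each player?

Survivors P1:{D,E} P2:{P,Q,S}

P1 drop A (E beats it: P:6>3 Q:9>1 R:5>1 S:1>0)
P1 drop B (D beats it: P:2>1 Q:11>6 R:6>4 S:3>0)
P1 drop C (E beats it: P:6>5 Q:9>8 R:5>2 S:1>0)
P2 drop R (Q beats it: D:8>3 E:8>5)
P1→{D,E} P2→{P,Q,S}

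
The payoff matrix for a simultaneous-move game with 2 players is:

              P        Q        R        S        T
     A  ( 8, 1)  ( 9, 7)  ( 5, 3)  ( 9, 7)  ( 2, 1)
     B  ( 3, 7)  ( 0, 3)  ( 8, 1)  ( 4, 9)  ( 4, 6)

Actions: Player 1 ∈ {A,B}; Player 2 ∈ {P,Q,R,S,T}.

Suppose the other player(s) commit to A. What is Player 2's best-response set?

u_2(P vs A) = 1
u_2(Q vs A) = 7
u_2(R vs A) = 3
u_2(S vs A) = 7
u_2(T vs A) = 1
max payoff 7 at {Q,S}

P2 best: {Q,S}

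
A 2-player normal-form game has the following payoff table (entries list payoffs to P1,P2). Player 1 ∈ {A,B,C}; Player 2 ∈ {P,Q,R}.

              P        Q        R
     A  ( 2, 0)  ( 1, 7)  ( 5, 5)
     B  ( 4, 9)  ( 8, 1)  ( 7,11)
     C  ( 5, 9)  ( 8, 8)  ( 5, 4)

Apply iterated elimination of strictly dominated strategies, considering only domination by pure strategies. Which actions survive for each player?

IESDS → P1:{B,C} P2:{P,R}

P1 drop A (B beats it: P:4>2 Q:8>1 R:7>5)
P2 drop Q (P beats it: B:9>1 C:9>8)
P1→{B,C} P2→{P,R}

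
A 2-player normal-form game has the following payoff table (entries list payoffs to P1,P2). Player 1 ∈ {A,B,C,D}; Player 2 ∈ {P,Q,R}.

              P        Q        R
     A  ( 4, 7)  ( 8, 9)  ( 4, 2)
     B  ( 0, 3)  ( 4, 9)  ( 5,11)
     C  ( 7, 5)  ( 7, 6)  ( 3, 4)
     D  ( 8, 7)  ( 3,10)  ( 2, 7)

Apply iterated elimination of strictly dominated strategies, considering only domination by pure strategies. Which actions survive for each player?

Survivors P1:{A,B} P2:{Q,R}

P2 drop P (Q beats it: A:9>7 B:9>3 C:6>5 D:10>7)
P1 drop C (A beats it: Q:8>7 R:4>3)
P1 drop D (A beats it: Q:8>3 R:4>2)
P1→{A,B} P2→{Q,R}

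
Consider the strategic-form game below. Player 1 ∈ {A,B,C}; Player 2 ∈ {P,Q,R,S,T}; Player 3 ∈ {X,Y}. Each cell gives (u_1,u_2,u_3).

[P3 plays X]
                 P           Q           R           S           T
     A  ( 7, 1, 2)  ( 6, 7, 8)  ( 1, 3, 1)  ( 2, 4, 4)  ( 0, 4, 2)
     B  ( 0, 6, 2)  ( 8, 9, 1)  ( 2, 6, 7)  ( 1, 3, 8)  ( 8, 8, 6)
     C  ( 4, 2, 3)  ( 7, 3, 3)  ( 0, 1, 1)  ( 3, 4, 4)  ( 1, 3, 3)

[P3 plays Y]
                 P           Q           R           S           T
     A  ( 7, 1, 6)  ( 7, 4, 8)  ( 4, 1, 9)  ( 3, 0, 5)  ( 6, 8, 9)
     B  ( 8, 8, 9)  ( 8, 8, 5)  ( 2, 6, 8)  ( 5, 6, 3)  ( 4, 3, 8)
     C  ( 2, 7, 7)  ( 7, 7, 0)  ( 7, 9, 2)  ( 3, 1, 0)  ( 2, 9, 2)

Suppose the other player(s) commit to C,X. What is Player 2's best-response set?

argmax u_2 = {S}

u_2(P vs C,X) = 2
u_2(Q vs C,X) = 3
u_2(R vs C,X) = 1
u_2(S vs C,X) = 4
u_2(T vs C,X) = 3
max payoff 4 at {S}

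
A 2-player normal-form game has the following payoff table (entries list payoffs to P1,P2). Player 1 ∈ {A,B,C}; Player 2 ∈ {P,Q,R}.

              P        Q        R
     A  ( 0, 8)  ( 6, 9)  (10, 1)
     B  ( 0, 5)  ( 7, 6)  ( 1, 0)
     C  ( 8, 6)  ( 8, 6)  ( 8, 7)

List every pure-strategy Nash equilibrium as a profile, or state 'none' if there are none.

(A,P): not NE [P1→C gives 8>0; P2→Q gives 9>8]
(A,Q): not NE [P1→C gives 8>6]
(A,R): not NE [P2→Q gives 9>1]
(B,P): not NE [P1→C gives 8>0; P2→Q gives 6>5]
(B,Q): not NE [P1→C gives 8>7]
(B,R): not NE [P1→A gives 10>1; P2→Q gives 6>0]
(C,P): not NE [P2→R gives 7>6]
(C,Q): not NE [P2→R gives 7>6]
(C,R): not NE [P1→A gives 10>8]

PSNE: ∅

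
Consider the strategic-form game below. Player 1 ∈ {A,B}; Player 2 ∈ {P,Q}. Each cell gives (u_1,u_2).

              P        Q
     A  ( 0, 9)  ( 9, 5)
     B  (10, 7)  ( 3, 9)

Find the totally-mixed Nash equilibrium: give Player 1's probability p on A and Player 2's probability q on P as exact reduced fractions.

(p,q) = (1/3, 3/8)

P1 indiff ⇒ q·0+(1-q)·9 = q·10+(1-q)·3 ⇒ q(-10) = (1-q)(-6) ⇒ q = 3/8
P2 indiff ⇒ p·9+(1-p)·7 = p·5+(1-p)·9 ⇒ p(4) = (1-p)(2) ⇒ p = 1/3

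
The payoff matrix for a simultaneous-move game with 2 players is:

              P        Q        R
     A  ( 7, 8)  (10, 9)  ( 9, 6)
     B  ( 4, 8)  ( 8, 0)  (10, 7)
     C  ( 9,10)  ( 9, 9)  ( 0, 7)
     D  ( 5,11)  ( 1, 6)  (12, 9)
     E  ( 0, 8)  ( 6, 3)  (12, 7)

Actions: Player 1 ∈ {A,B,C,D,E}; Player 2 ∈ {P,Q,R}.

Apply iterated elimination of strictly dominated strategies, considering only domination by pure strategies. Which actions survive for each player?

Remaining: P1:{A,C} P2:{P,Q}

P2 drop R (P beats it: A:8>6 B:8>7 C:10>7 D:11>9 E:8>7)
P1 drop B (A beats it: P:7>4 Q:10>8)
P1 drop D (A beats it: P:7>5 Q:10>1)
P1 drop E (A beats it: P:7>0 Q:10>6)
P1→{A,C} P2→{P,Q}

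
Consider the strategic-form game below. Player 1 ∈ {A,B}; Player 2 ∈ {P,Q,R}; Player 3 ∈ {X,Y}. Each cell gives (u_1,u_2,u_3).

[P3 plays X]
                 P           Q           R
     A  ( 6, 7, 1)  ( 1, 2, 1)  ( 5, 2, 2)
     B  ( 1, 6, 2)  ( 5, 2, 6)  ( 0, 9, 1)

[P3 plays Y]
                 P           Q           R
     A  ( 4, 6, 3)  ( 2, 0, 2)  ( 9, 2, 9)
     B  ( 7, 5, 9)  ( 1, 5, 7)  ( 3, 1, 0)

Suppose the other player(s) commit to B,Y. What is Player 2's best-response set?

BR_2 = {P,Q}

u_2(P vs B,Y) = 5
u_2(Q vs B,Y) = 5
u_2(R vs B,Y) = 1
max payoff 5 at {P,Q}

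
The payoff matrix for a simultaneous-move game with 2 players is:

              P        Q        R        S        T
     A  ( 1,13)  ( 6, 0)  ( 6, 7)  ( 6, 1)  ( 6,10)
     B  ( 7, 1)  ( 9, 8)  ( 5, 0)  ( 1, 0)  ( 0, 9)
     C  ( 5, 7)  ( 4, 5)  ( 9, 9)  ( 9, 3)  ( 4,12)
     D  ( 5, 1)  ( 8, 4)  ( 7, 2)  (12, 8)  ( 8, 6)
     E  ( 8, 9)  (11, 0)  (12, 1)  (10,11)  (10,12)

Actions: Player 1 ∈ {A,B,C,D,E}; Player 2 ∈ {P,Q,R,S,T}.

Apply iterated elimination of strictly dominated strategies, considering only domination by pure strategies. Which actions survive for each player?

Remaining: P1:{D,E} P2:{S,T}

P1 drop A (D beats it: P:5>1 Q:8>6 R:7>6 S:12>6 T:8>6)
P1 drop B (E beats it: P:8>7 Q:11>9 R:12>5 S:10>1 T:10>0)
P1 drop C (E beats it: P:8>5 Q:11>4 R:12>9 S:10>9 T:10>4)
P2 drop P (S beats it: D:8>1 E:11>9)
P2 drop Q (S beats it: D:8>4 E:11>0)
P2 drop R (S beats it: D:8>2 E:11>1)
P1→{D,E} P2→{S,T}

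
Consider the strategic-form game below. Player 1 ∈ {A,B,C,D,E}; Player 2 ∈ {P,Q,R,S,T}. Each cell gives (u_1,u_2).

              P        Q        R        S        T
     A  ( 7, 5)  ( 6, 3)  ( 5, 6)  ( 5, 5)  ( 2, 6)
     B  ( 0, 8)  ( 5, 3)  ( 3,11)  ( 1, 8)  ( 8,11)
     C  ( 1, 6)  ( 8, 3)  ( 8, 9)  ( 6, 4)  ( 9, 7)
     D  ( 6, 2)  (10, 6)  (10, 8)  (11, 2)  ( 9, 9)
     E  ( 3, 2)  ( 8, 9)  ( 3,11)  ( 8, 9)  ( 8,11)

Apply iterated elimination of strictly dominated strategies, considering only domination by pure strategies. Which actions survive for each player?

P1 drop B (C beats it: P:1>0 Q:8>5 R:8>3 S:6>1 T:9>8)
P1 drop E (D beats it: P:6>3 Q:10>8 R:10>3 S:11>8 T:9>8)
P2 drop P (R beats it: A:6>5 C:9>6 D:8>2)
P1 drop A (C beats it: Q:8>6 R:8>5 S:6>5 T:9>2)
P2 drop Q (R beats it: C:9>3 D:8>6)
P2 drop S (R beats it: C:9>4 D:8>2)
P1→{C,D} P2→{R,T}

Survivors P1:{C,D} P2:{R,T}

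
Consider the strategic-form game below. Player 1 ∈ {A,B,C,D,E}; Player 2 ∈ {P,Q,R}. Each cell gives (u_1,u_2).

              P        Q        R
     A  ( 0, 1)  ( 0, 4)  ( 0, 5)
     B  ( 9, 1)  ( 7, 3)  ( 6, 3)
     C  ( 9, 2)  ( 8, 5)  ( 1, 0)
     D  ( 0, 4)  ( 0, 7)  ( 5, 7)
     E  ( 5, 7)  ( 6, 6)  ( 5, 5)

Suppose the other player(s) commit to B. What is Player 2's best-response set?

P2 best: {Q,R}

u_2(P vs B) = 1
u_2(Q vs B) = 3
u_2(R vs B) = 3
max payoff 3 at {Q,R}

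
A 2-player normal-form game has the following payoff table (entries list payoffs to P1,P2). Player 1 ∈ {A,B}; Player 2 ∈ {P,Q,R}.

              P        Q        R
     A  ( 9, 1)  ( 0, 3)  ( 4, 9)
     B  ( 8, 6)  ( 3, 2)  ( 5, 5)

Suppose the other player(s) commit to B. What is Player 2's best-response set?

P2 best: {P}

u_2(P vs B) = 6
u_2(Q vs B) = 2
u_2(R vs B) = 5
max payoff 6 at {P}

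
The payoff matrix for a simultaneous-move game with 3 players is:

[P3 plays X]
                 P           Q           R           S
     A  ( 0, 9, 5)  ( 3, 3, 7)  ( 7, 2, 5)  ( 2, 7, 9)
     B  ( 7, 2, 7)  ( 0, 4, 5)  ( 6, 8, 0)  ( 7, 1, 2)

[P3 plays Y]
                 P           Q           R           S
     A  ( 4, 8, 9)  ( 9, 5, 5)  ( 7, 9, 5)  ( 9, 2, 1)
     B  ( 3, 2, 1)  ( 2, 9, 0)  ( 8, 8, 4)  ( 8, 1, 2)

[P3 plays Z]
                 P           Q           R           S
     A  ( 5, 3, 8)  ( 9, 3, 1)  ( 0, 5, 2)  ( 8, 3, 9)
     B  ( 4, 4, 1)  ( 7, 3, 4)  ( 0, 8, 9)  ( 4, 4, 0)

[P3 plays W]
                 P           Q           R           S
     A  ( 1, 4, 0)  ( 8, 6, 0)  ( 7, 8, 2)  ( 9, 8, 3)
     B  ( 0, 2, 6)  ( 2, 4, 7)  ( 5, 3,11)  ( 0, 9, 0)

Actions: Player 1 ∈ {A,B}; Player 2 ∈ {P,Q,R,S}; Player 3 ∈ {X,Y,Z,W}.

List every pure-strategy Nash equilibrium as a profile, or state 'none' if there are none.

No pure NE.

(A,P,X): not NE [P1→B gives 7>0; P3→Y gives 9>5]
(A,P,Y): not NE [P2→R gives 9>8]
(A,P,Z): not NE [P2→R gives 5>3; P3→Y gives 9>8]
(A,P,W): not NE [P2→S gives 8>4; P3→Y gives 9>0]
(A,Q,X): not NE [P2→P gives 9>3]
(A,Q,Y): not NE [P2→R gives 9>5; P3→X gives 7>5]
(A,Q,Z): not NE [P2→R gives 5>3; P3→X gives 7>1]
(A,Q,W): not NE [P2→S gives 8>6; P3→X gives 7>0]
(A,R,X): not NE [P2→P gives 9>2]
(A,R,Y): not NE [P1→B gives 8>7]
(A,R,Z): not NE [P3→Y gives 5>2]
(A,R,W): not NE [P3→Y gives 5>2]
(A,S,X): not NE [P1→B gives 7>2; P2→P gives 9>7]
(A,S,Y): not NE [P2→R gives 9>2; P3→Z gives 9>1]
(A,S,Z): not NE [P2→R gives 5>3]
(A,S,W): not NE [P3→Z gives 9>3]
(B,P,X): not NE [P2→R gives 8>2]
(B,P,Y): not NE [P1→A gives 4>3; P2→Q gives 9>2; P3→X gives 7>1]
(B,P,Z): not NE [P1→A gives 5>4; P2→R gives 8>4; P3→X gives 7>1]
(B,P,W): not NE [P1→A gives 1>0; P2→S gives 9>2; P3→X gives 7>6]
(B,Q,X): not NE [P1→A gives 3>0; P2→R gives 8>4; P3→W gives 7>5]
(B,Q,Y): not NE [P1→A gives 9>2; P3→W gives 7>0]
(B,Q,Z): not NE [P1→A gives 9>7; P2→R gives 8>3; P3→W gives 7>4]
(B,Q,W): not NE [P1→A gives 8>2; P2→S gives 9>4]
(B,R,X): not NE [P1→A gives 7>6; P3→W gives 11>0]
(B,R,Y): not NE [P2→Q gives 9>8; P3→W gives 11>4]
(B,R,Z): not NE [P3→W gives 11>9]
(B,R,W): not NE [P1→A gives 7>5; P2→S gives 9>3]
(B,S,X): not NE [P2→R gives 8>1]
(B,S,Y): not NE [P1→A gives 9>8; P2→Q gives 9>1]
(B,S,Z): not NE [P1→A gives 8>4; P2→R gives 8>4; P3→Y gives 2>0]
(B,S,W): not NE [P1→A gives 9>0; P3→Y gives 2>0]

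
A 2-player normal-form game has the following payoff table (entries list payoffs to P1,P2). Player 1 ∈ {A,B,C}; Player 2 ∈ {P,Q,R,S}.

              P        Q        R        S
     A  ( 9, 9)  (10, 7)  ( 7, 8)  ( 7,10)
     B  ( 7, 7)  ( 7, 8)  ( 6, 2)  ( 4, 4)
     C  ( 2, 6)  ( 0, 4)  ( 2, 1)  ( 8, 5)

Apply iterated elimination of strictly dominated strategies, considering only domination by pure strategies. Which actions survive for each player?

IESDS → P1:{A,C} P2:{P,S}

P1 drop B (A beats it: P:9>7 Q:10>7 R:7>6 S:7>4)
P2 drop Q (P beats it: A:9>7 C:6>4)
P2 drop R (P beats it: A:9>8 C:6>1)
P1→{A,C} P2→{P,S}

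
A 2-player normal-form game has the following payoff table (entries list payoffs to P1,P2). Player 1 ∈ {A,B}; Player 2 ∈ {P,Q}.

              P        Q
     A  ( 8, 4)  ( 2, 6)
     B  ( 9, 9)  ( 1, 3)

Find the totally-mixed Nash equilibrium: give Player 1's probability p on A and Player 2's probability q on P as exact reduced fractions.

P1 indiff ⇒ q·8+(1-q)·2 = q·9+(1-q)·1 ⇒ q(-1) = (1-q)(-1) ⇒ q = 1/2
P2 indiff ⇒ p·4+(1-p)·9 = p·6+(1-p)·3 ⇒ p(-2) = (1-p)(-6) ⇒ p = 3/4

p=3/4, q=1/2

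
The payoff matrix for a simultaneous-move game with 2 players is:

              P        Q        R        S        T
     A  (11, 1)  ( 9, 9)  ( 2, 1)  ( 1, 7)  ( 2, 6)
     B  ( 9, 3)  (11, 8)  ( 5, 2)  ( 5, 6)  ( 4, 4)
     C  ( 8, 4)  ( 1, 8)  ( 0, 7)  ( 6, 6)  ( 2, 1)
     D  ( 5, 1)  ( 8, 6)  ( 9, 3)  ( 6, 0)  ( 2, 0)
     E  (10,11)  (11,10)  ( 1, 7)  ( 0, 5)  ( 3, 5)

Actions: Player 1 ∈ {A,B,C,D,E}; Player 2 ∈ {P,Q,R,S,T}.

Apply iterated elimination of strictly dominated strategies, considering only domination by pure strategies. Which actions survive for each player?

P2 drop R (Q beats it: A:9>1 B:8>2 C:8>7 D:6>3 E:10>7)
P2 drop S (Q beats it: A:9>7 B:8>6 C:8>6 D:6>0 E:10>5)
P1 drop C (B beats it: P:9>8 Q:11>1 T:4>2)
P1 drop D (B beats it: P:9>5 Q:11>8 T:4>2)
P2 drop T (Q beats it: A:9>6 B:8>4 E:10>5)
P1→{A,B,E} P2→{P,Q}

Survivors P1:{A,B,E} P2:{P,Q}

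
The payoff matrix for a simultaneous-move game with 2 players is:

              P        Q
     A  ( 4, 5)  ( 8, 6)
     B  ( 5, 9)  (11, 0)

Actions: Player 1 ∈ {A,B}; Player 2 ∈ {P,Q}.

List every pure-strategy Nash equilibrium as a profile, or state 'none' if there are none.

(A,P): not NE [P1→B gives 5>4; P2→Q gives 6>5]
(A,Q): not NE [P1→B gives 11>8]
(B,P): NE
(B,Q): not NE [P2→P gives 9>0]

PSNE = {(B,P)}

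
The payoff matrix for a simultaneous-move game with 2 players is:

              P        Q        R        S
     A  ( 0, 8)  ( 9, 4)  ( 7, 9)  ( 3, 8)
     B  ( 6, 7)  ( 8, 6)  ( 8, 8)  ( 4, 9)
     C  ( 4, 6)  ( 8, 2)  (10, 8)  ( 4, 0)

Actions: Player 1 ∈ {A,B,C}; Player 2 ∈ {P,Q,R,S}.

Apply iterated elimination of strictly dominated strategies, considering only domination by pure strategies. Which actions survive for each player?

P2 drop P (R beats it: A:9>8 B:8>7 C:8>6)
P2 drop Q (R beats it: A:9>4 B:8>6 C:8>2)
P1 drop A (B beats it: R:8>7 S:4>3)
P1→{B,C} P2→{R,S}

Remaining: P1:{B,C} P2:{R,S}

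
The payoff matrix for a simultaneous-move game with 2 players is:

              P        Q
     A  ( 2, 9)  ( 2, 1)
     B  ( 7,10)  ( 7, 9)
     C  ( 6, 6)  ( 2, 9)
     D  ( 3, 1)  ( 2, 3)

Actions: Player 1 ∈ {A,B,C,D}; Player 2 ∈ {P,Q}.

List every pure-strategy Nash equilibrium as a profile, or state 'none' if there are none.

(A,P): not NE [P1→B gives 7>2]
(A,Q): not NE [P1→B gives 7>2; P2→P gives 9>1]
(B,P): NE
(B,Q): not NE [P2→P gives 10>9]
(C,P): not NE [P1→B gives 7>6; P2→Q gives 9>6]
(C,Q): not NE [P1→B gives 7>2]
(D,P): not NE [P1→B gives 7>3; P2→Q gives 3>1]
(D,Q): not NE [P1→B gives 7>2]

PSNE = {(B,P)}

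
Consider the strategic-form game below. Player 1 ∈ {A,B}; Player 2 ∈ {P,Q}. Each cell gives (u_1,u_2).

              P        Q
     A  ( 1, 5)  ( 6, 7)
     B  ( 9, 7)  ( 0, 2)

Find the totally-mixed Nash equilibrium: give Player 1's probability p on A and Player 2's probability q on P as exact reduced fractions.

P1 indiff ⇒ q·1+(1-q)·6 = q·9+(1-q)·0 ⇒ q(-8) = (1-q)(-6) ⇒ q = 3/7
P2 indiff ⇒ p·5+(1-p)·7 = p·7+(1-p)·2 ⇒ p(-2) = (1-p)(-5) ⇒ p = 5/7

P1 mixes 5/7 on A; P2 mixes 3/7 on P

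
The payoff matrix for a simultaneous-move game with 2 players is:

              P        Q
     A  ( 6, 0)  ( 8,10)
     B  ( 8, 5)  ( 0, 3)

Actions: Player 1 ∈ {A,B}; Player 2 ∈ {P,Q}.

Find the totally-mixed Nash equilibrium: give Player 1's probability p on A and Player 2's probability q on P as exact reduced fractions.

P1 indiff ⇒ q·6+(1-q)·8 = q·8+(1-q)·0 ⇒ q(-2) = (1-q)(-8) ⇒ q = 4/5
P2 indiff ⇒ p·0+(1-p)·5 = p·10+(1-p)·3 ⇒ p(-10) = (1-p)(-2) ⇒ p = 1/6

P1 mixes 1/6 on A; P2 mixes 4/5 on P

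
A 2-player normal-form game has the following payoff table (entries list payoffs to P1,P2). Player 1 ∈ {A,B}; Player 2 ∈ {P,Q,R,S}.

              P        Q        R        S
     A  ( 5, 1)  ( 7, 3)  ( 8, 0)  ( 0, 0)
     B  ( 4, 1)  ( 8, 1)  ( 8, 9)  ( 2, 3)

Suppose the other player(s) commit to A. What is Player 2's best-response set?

argmax u_2 = {Q}

u_2(P vs A) = 1
u_2(Q vs A) = 3
u_2(R vs A) = 0
u_2(S vs A) = 0
max payoff 3 at {Q}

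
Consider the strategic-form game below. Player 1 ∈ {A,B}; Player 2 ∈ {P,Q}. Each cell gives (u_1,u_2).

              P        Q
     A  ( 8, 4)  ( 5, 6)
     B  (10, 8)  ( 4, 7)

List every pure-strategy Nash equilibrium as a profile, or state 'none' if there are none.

(A,P): not NE [P1→B gives 10>8; P2→Q gives 6>4]
(A,Q): NE
(B,P): NE
(B,Q): not NE [P1→A gives 5>4; P2→P gives 8>7]

PSNE = {(A,Q), (B,P)}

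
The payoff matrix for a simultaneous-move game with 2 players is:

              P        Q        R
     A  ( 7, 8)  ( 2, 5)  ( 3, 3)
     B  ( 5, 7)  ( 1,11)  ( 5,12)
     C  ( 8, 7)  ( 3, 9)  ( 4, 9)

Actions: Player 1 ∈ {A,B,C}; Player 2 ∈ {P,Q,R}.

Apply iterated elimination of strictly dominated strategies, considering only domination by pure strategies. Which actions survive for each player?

IESDS → P1:{B,C} P2:{Q,R}

P1 drop A (C beats it: P:8>7 Q:3>2 R:4>3)
P2 drop P (Q beats it: B:11>7 C:9>7)
P1→{B,C} P2→{Q,R}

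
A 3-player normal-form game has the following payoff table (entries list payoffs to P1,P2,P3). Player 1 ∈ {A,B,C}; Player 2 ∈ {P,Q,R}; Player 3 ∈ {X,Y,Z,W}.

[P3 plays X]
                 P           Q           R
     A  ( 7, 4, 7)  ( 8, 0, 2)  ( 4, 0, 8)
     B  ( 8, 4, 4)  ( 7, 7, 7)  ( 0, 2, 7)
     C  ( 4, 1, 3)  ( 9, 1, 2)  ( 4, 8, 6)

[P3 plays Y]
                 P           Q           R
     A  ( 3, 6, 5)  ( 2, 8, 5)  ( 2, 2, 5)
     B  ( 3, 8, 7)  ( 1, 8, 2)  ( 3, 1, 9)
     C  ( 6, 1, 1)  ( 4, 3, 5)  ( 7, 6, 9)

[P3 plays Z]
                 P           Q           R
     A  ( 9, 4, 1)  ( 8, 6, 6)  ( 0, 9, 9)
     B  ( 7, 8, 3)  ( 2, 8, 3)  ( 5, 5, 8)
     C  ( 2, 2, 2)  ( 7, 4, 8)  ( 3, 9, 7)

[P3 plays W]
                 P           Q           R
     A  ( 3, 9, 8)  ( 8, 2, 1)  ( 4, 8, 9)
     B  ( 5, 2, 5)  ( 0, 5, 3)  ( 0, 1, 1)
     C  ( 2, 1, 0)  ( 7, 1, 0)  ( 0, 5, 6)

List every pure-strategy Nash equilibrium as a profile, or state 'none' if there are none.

(A,P,X): not NE [P1→B gives 8>7; P3→W gives 8>7]
(A,P,Y): not NE [P1→C gives 6>3; P2→Q gives 8>6; P3→W gives 8>5]
(A,P,Z): not NE [P2→R gives 9>4; P3→W gives 8>1]
(A,P,W): not NE [P1→B gives 5>3]
(A,Q,X): not NE [P1→C gives 9>8; P2→P gives 4>0; P3→Z gives 6>2]
(A,Q,Y): not NE [P1→C gives 4>2; P3→Z gives 6>5]
(A,Q,Z): not NE [P2→R gives 9>6]
(A,Q,W): not NE [P2→P gives 9>2; P3→Z gives 6>1]
(A,R,X): not NE [P2→P gives 4>0; P3→W gives 9>8]
(A,R,Y): not NE [P1→C gives 7>2; P2→Q gives 8>2; P3→W gives 9>5]
(A,R,Z): not NE [P1→B gives 5>0]
(A,R,W): not NE [P2→P gives 9>8]
(B,P,X): not NE [P2→Q gives 7>4; P3→Y gives 7>4]
(B,P,Y): not NE [P1→C gives 6>3]
(B,P,Z): not NE [P1→A gives 9>7; P3→Y gives 7>3]
(B,P,W): not NE [P2→Q gives 5>2; P3→Y gives 7>5]
(B,Q,X): not NE [P1→C gives 9>7]
(B,Q,Y): not NE [P1→C gives 4>1; P3→X gives 7>2]
(B,Q,Z): not NE [P1→A gives 8>2; P3→X gives 7>3]
(B,Q,W): not NE [P1→A gives 8>0; P3→X gives 7>3]
(B,R,X): not NE [P1→C gives 4>0; P2→Q gives 7>2; P3→Y gives 9>7]
(B,R,Y): not NE [P1→C gives 7>3; P2→Q gives 8>1]
(B,R,Z): not NE [P2→Q gives 8>5; P3→Y gives 9>8]
(B,R,W): not NE [P1→A gives 4>0; P2→Q gives 5>1; P3→Y gives 9>1]
(C,P,X): not NE [P1→B gives 8>4; P2→R gives 8>1]
(C,P,Y): not NE [P2→R gives 6>1; P3→X gives 3>1]
(C,P,Z): not NE [P1→A gives 9>2; P2→R gives 9>2; P3→X gives 3>2]
(C,P,W): not NE [P1→B gives 5>2; P2→R gives 5>1; P3→X gives 3>0]
(C,Q,X): not NE [P2→R gives 8>1; P3→Z gives 8>2]
(C,Q,Y): not NE [P2→R gives 6>3; P3→Z gives 8>5]
(C,Q,Z): not NE [P1→A gives 8>7; P2→R gives 9>4]
(C,Q,W): not NE [P1→A gives 8>7; P2→R gives 5>1; P3→Z gives 8>0]
(C,R,X): not NE [P3→Y gives 9>6]
(C,R,Y): NE
(C,R,Z): not NE [P1→B gives 5>3; P3→Y gives 9>7]
(C,R,W): not NE [P1→A gives 4>0; P3→Y gives 9>6]

NE set: (C,R,Y)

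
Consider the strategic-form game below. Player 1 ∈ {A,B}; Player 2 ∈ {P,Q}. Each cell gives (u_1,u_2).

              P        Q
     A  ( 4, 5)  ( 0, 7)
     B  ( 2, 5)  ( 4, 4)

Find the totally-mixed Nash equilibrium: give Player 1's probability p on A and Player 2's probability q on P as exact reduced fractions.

P1 mixes 1/3 on A; P2 mixes 2/3 on P

P1 indiff ⇒ q·4+(1-q)·0 = q·2+(1-q)·4 ⇒ q(2) = (1-q)(4) ⇒ q = 2/3
P2 indiff ⇒ p·5+(1-p)·5 = p·7+(1-p)·4 ⇒ p(-2) = (1-p)(-1) ⇒ p = 1/3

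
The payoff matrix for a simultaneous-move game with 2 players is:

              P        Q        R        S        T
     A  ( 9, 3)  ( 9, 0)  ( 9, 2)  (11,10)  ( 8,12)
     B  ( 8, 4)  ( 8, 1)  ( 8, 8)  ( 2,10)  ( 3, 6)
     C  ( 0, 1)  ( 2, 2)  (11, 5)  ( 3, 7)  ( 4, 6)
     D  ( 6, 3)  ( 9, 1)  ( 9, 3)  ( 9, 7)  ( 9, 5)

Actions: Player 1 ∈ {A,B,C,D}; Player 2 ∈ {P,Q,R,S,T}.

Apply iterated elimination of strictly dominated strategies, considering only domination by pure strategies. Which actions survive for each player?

Remaining: P1:{A,D} P2:{S,T}

P1 drop B (A beats it: P:9>8 Q:9>8 R:9>8 S:11>2 T:8>3)
P2 drop P (S beats it: A:10>3 C:7>1 D:7>3)
P2 drop Q (R beats it: A:2>0 C:5>2 D:3>1)
P2 drop R (S beats it: A:10>2 C:7>5 D:7>3)
P1 drop C (A beats it: S:11>3 T:8>4)
P1→{A,D} P2→{S,T}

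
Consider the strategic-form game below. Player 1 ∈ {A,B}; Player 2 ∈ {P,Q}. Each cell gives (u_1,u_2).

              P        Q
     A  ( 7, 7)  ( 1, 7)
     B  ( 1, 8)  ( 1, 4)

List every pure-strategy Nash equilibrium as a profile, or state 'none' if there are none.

PSNE = {(A,P), (A,Q)}

(A,P): NE
(A,Q): NE
(B,P): not NE [P1→A gives 7>1]
(B,Q): not NE [P2→P gives 8>4]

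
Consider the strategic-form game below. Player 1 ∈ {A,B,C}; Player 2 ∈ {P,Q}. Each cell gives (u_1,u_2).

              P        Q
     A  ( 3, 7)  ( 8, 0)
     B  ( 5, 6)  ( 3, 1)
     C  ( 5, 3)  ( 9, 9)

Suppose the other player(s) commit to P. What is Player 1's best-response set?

u_1(A vs P) = 3
u_1(B vs P) = 5
u_1(C vs P) = 5
max payoff 5 at {B,C}

BR_1 = {B,C}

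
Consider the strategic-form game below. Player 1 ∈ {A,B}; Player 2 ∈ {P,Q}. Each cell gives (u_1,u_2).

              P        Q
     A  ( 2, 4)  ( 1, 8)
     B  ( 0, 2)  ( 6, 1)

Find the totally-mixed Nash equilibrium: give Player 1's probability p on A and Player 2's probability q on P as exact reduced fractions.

P1 mixes 1/5 on A; P2 mixes 5/7 on P

P1 indiff ⇒ q·2+(1-q)·1 = q·0+(1-q)·6 ⇒ q(2) = (1-q)(5) ⇒ q = 5/7
P2 indiff ⇒ p·4+(1-p)·2 = p·8+(1-p)·1 ⇒ p(-4) = (1-p)(-1) ⇒ p = 1/5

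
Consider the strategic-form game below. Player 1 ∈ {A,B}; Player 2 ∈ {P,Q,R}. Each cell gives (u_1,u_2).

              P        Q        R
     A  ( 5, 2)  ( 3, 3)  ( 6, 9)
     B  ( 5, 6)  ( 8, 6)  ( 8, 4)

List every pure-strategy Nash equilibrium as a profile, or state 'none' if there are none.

Nash profiles: (B,P), (B,Q)

(A,P): not NE [P2→R gives 9>2]
(A,Q): not NE [P1→B gives 8>3; P2→R gives 9>3]
(A,R): not NE [P1→B gives 8>6]
(B,P): NE
(B,Q): NE
(B,R): not NE [P2→Q gives 6>4]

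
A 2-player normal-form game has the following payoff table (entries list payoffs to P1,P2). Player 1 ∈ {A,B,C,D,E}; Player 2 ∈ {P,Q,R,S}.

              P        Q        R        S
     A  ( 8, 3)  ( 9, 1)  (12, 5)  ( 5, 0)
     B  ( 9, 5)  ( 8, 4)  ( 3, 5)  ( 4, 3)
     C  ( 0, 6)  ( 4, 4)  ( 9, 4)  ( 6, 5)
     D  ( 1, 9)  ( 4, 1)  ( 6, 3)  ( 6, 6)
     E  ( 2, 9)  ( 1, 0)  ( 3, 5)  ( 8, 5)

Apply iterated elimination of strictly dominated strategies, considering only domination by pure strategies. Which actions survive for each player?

Survivors P1:{A,B} P2:{P,R}

P2 drop Q (P beats it: A:3>1 B:5>4 C:6>4 D:9>1 E:9>0)
P2 drop S (P beats it: A:3>0 B:5>3 C:6>5 D:9>6 E:9>5)
P1 drop C (A beats it: P:8>0 R:12>9)
P1 drop D (A beats it: P:8>1 R:12>6)
P1 drop E (A beats it: P:8>2 R:12>3)
P1→{A,B} P2→{P,R}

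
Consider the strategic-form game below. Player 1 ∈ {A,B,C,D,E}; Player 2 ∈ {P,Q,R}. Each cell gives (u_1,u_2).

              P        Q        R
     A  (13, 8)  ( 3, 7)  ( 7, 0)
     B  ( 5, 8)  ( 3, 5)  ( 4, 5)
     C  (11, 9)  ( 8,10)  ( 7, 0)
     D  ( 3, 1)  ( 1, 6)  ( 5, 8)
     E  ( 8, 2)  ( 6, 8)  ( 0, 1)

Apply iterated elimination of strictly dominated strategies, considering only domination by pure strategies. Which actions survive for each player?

IESDS → P1:{A,C} P2:{P,Q}

P1 drop B (C beats it: P:11>5 Q:8>3 R:7>4)
P1 drop D (A beats it: P:13>3 Q:3>1 R:7>5)
P1 drop E (C beats it: P:11>8 Q:8>6 R:7>0)
P2 drop R (P beats it: A:8>0 C:9>0)
P1→{A,C} P2→{P,Q}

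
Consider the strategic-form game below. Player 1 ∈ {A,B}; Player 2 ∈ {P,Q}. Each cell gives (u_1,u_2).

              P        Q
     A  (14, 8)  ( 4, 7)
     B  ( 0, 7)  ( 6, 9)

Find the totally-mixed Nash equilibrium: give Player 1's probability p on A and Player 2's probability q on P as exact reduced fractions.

P1 indiff ⇒ q·14+(1-q)·4 = q·0+(1-q)·6 ⇒ q(14) = (1-q)(2) ⇒ q = 1/8
P2 indiff ⇒ p·8+(1-p)·7 = p·7+(1-p)·9 ⇒ p(1) = (1-p)(2) ⇒ p = 2/3

P1 mixes 2/3 on A; P2 mixes 1/8 on P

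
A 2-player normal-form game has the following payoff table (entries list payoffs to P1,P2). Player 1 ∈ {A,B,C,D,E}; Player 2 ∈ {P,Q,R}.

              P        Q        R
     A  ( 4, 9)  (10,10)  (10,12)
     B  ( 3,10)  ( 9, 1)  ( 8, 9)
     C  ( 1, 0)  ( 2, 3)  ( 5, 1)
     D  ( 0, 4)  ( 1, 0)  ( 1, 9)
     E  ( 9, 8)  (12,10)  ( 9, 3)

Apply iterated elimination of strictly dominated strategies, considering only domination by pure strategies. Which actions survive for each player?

Remaining: P1:{A,E} P2:{Q,R}

P1 drop B (A beats it: P:4>3 Q:10>9 R:10>8)
P1 drop C (A beats it: P:4>1 Q:10>2 R:10>5)
P1 drop D (A beats it: P:4>0 Q:10>1 R:10>1)
P2 drop P (Q beats it: A:10>9 E:10>8)
P1→{A,E} P2→{Q,R}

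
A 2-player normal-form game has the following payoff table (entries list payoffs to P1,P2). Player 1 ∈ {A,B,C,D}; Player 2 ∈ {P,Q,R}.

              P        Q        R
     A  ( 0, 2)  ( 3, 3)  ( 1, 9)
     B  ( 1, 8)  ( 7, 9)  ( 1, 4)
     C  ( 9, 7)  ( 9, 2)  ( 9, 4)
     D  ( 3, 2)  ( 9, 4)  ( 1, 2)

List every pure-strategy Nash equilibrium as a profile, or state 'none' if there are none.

(A,P): not NE [P1→C gives 9>0; P2→R gives 9>2]
(A,Q): not NE [P1→D gives 9>3; P2→R gives 9>3]
(A,R): not NE [P1→C gives 9>1]
(B,P): not NE [P1→C gives 9>1; P2→Q gives 9>8]
(B,Q): not NE [P1→D gives 9>7]
(B,R): not NE [P1→C gives 9>1; P2→Q gives 9>4]
(C,P): NE
(C,Q): not NE [P2→P gives 7>2]
(C,R): not NE [P2→P gives 7>4]
(D,P): not NE [P1→C gives 9>3; P2→Q gives 4>2]
(D,Q): NE
(D,R): not NE [P1→C gives 9>1; P2→Q gives 4>2]

Nash profiles: (C,P), (D,Q)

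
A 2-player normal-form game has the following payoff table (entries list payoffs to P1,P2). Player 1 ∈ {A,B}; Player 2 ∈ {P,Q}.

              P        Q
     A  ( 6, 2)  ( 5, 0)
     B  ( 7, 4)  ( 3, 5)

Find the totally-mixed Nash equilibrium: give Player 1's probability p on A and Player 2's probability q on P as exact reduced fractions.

P1 indiff ⇒ q·6+(1-q)·5 = q·7+(1-q)·3 ⇒ q(-1) = (1-q)(-2) ⇒ q = 2/3
P2 indiff ⇒ p·2+(1-p)·4 = p·0+(1-p)·5 ⇒ p(2) = (1-p)(1) ⇒ p = 1/3

P1 mixes 1/3 on A; P2 mixes 2/3 on P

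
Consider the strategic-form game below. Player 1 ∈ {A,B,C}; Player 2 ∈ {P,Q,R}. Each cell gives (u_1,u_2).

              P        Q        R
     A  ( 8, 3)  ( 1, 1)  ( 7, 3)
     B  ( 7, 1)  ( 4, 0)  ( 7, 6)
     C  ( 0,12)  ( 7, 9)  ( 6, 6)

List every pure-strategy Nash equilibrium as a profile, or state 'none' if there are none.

(A,P): NE
(A,Q): not NE [P1→C gives 7>1; P2→R gives 3>1]
(A,R): NE
(B,P): not NE [P1→A gives 8>7; P2→R gives 6>1]
(B,Q): not NE [P1→C gives 7>4; P2→R gives 6>0]
(B,R): NE
(C,P): not NE [P1→A gives 8>0]
(C,Q): not NE [P2→P gives 12>9]
(C,R): not NE [P1→B gives 7>6; P2→P gives 12>6]

NE set: (A,P), (A,R), (B,R)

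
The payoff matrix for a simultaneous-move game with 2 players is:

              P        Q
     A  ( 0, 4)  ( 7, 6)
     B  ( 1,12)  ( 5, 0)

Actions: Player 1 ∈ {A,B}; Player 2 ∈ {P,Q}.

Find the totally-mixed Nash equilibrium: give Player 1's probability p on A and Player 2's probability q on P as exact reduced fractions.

(p,q) = (6/7, 2/3)

P1 indiff ⇒ q·0+(1-q)·7 = q·1+(1-q)·5 ⇒ q(-1) = (1-q)(-2) ⇒ q = 2/3
P2 indiff ⇒ p·4+(1-p)·12 = p·6+(1-p)·0 ⇒ p(-2) = (1-p)(-12) ⇒ p = 6/7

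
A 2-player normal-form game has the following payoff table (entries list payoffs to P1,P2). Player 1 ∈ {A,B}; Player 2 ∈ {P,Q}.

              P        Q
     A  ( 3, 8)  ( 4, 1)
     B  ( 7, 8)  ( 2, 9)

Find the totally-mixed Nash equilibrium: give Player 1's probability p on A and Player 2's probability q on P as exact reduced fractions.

P1 mixes 1/8 on A; P2 mixes 1/3 on P

P1 indiff ⇒ q·3+(1-q)·4 = q·7+(1-q)·2 ⇒ q(-4) = (1-q)(-2) ⇒ q = 1/3
P2 indiff ⇒ p·8+(1-p)·8 = p·1+(1-p)·9 ⇒ p(7) = (1-p)(1) ⇒ p = 1/8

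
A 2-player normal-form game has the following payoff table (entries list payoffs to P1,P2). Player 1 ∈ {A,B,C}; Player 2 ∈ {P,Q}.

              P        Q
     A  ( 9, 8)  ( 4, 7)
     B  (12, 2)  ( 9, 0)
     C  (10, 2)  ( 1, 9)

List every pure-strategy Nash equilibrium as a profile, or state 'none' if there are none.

(A,P): not NE [P1→B gives 12>9]
(A,Q): not NE [P1→B gives 9>4; P2→P gives 8>7]
(B,P): NE
(B,Q): not NE [P2→P gives 2>0]
(C,P): not NE [P1→B gives 12>10; P2→Q gives 9>2]
(C,Q): not NE [P1→B gives 9>1]

PSNE = {(B,P)}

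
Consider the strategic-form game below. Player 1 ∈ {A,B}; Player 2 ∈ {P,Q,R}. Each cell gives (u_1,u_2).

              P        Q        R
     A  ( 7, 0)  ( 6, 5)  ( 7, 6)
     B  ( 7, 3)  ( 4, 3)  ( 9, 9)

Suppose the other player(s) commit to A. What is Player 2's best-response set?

argmax u_2 = {R}

u_2(P vs A) = 0
u_2(Q vs A) = 5
u_2(R vs A) = 6
max payoff 6 at {R}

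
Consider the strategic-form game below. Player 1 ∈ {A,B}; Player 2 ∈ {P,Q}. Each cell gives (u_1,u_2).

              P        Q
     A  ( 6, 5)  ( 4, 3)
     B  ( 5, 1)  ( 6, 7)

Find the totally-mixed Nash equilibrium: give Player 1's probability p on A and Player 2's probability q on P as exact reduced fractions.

P1 indiff ⇒ q·6+(1-q)·4 = q·5+(1-q)·6 ⇒ q(1) = (1-q)(2) ⇒ q = 2/3
P2 indiff ⇒ p·5+(1-p)·1 = p·3+(1-p)·7 ⇒ p(2) = (1-p)(6) ⇒ p = 3/4

P1 mixes 3/4 on A; P2 mixes 2/3 on P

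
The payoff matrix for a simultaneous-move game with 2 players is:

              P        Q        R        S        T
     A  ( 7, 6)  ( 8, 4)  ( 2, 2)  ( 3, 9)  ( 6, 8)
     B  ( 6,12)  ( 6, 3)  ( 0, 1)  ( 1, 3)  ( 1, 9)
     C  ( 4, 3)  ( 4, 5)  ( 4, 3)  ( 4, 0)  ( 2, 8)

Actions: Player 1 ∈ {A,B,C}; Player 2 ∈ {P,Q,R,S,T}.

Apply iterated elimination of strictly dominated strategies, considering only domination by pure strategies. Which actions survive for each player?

IESDS → P1:{A,C} P2:{S,T}

P1 drop B (A beats it: P:7>6 Q:8>6 R:2>0 S:3>1 T:6>1)
P2 drop P (T beats it: A:8>6 C:8>3)
P2 drop Q (T beats it: A:8>4 C:8>5)
P2 drop R (T beats it: A:8>2 C:8>3)
P1→{A,C} P2→{S,T}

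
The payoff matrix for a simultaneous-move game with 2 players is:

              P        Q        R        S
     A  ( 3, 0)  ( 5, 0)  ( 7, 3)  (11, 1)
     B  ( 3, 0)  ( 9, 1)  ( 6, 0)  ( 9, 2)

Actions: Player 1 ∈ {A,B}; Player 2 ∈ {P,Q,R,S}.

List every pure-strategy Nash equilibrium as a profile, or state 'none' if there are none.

PSNE = {(A,R)}

(A,P): not NE [P2→R gives 3>0]
(A,Q): not NE [P1→B gives 9>5; P2→R gives 3>0]
(A,R): NE
(A,S): not NE [P2→R gives 3>1]
(B,P): not NE [P2→S gives 2>0]
(B,Q): not NE [P2→S gives 2>1]
(B,R): not NE [P1→A gives 7>6; P2→S gives 2>0]
(B,S): not NE [P1→A gives 11>9]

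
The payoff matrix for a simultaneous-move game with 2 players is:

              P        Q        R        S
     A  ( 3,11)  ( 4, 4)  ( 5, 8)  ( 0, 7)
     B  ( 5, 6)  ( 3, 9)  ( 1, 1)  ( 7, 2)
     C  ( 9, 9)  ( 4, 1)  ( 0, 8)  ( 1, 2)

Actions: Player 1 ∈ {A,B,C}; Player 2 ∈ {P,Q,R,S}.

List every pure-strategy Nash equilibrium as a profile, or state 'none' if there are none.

Nash profiles: (C,P)

(A,P): not NE [P1→C gives 9>3]
(A,Q): not NE [P2→P gives 11>4]
(A,R): not NE [P2→P gives 11>8]
(A,S): not NE [P1→B gives 7>0; P2→P gives 11>7]
(B,P): not NE [P1→C gives 9>5; P2→Q gives 9>6]
(B,Q): not NE [P1→C gives 4>3]
(B,R): not NE [P1→A gives 5>1; P2→Q gives 9>1]
(B,S): not NE [P2→Q gives 9>2]
(C,P): NE
(C,Q): not NE [P2→P gives 9>1]
(C,R): not NE [P1→A gives 5>0; P2→P gives 9>8]
(C,S): not NE [P1→B gives 7>1; P2→P gives 9>2]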